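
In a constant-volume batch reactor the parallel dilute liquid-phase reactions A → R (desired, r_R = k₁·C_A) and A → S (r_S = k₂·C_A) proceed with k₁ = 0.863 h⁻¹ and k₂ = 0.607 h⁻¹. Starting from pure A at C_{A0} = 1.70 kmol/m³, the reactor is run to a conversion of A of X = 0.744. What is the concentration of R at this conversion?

C_A = C_{A0}(1−X) = 0.4352 kmol/m³.
Both paths are first order in A, so the instantaneous fraction to R is constant: dC_R/d(−C_A) = k₁/(k₁+k₂) = 0.5871.
C_R = 0.5871·(C_{A0}−C_A) = 0.5871×1.265 = 0.743 kmol/m³.

0.743 kmol/m³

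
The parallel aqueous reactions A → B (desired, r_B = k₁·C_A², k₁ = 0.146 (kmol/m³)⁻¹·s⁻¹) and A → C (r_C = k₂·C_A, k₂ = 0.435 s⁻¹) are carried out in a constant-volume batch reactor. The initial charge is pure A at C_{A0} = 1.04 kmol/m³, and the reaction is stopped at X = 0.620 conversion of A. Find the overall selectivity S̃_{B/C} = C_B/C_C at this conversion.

C_A = C_{A0}(1−X) = 0.3952 kmol/m³.
Along a PFR/batch, dC_C/dC_A = −r_C/(r_B+r_C) = −k₂/(k₂+k₁·C_A).
Integrating from C_{A0} to C_A: C_C = (0.435/0.146)·ln[(0.435+0.146·1.04)/(0.435+0.146·0.395)] = 2.979·ln(0.5868/0.4927) = 0.5210 kmol/m³.
Then C_B = (C_{A0}−C_A) − C_C = 0.6448 − 0.5210 = 0.1238 kmol/m³.
S̃_{B/C} = C_B/C_C = 0.1238/0.5210 = 0.238.

0.238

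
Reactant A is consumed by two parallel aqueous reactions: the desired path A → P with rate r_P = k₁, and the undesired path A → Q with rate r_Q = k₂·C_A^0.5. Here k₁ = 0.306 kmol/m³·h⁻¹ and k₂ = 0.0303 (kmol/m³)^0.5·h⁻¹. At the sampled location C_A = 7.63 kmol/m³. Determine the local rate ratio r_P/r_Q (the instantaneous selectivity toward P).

S_{P/Q} = r_P/r_Q = (k₁)/(k₂·C_A^0.5) = (k₁/k₂)·C_A^-0.5.
= (0.306) / (0.0303×7.630^0.5) = 0.3060/0.08370 = 3.66.
The undesired path is higher order in A, so low C_A (CSTR or dilute feed) favours P.

3.66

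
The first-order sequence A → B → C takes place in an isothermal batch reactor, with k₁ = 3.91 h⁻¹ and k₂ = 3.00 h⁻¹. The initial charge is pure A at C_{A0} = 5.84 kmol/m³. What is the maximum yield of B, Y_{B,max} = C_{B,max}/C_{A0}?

0.418

For a first-order series the maximum intermediate yield is C_{B,max}/C_{A0} = (k₁/k₂)^[k₂/(k₂−k₁)].
= (3.91/3.00)^(3.00/(3.00−3.91)) = (1.303)^(-3.297) = 0.4175.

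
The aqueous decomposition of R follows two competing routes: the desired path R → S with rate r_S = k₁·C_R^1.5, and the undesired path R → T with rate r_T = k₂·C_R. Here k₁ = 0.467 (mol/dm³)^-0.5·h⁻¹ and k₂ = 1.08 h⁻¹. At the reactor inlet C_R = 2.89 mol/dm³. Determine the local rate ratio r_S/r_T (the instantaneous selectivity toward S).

0.735

S_{S/T} = r_S/r_T = (k₁·C_R^1.5)/(k₂·C_R) = (k₁/k₂)·C_R^0.5.
= (0.467×2.890^1.5) / (1.08×2.890) = 2.294/3.121 = 0.735.
Since the desired path is higher order in R, keeping C_R high (PFR or concentrated feed) favours S.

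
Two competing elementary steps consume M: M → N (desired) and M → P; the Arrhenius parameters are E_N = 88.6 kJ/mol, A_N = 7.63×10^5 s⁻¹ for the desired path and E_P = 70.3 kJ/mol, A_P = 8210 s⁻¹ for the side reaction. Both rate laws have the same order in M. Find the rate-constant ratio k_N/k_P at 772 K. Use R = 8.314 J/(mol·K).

5.37

With equal orders, S_{N/P} = k_N/k_P = (A_N/A_P)·exp[(E_P−E_N)/(RT)].
(E_P−E_N)/(RT) = (70.3−88.6)×10³/(8.314×772) = -18300/6418 = -2.851.
k_N/k_P = (7.63×10^5/8210)·exp(-2.851) = 92.94 × 0.05778 = 5.37.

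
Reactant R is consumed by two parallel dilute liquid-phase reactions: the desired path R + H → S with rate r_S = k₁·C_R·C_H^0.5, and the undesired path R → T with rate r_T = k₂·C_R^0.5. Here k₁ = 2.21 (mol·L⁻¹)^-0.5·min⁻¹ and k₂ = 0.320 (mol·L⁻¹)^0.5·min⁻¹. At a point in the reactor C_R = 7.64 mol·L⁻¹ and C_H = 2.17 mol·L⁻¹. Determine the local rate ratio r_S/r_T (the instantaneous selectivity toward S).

S_{S/T} = r_S/r_T = (k₁·C_R·C_H^0.5)/(k₂·C_R^0.5) = (k₁/k₂)·C_R^0.5·C_H^0.5.
= (2.21×7.640×2.170^0.5) / (0.320×7.640^0.5) = 24.87/0.8845 = 28.1.
Since the desired path is higher order in R, keeping C_R high (PFR or concentrated feed) favours S.

28.1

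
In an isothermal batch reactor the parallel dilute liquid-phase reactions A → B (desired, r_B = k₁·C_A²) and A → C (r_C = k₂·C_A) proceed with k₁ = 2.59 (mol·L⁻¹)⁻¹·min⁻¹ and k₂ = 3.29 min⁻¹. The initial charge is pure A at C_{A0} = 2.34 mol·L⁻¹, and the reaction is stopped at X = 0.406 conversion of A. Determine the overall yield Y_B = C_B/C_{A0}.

0.240

C_A = C_{A0}(1−X) = 1.390 mol·L⁻¹.
Along a PFR/batch, dC_C/dC_A = −r_C/(r_B+r_C) = −k₂/(k₂+k₁·C_A).
Integrating from C_{A0} to C_A: C_C = (3.29/2.59)·ln[(3.29+2.59·2.34)/(3.29+2.59·1.39)] = 1.270·ln(9.351/6.890) = 0.3879 mol·L⁻¹.
Then C_B = (C_{A0}−C_A) − C_C = 0.9500 − 0.3879 = 0.5621 mol·L⁻¹.
Y_B = C_B/C_{A0} = 0.5621/2.34 = 0.240.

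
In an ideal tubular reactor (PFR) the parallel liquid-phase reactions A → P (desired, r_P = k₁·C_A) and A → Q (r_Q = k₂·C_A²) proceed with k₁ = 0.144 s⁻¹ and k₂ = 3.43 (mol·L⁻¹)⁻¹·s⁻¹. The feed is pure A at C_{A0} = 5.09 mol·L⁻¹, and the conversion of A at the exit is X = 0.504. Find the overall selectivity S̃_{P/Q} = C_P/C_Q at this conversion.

C_A = C_{A0}(1−X) = 2.525 mol·L⁻¹.
Along a PFR/batch, dC_P/dC_A = −r_P/(r_P+r_Q) = −k₁/(k₁+k₂·C_A).
Integrating from C_{A0} to C_A: C_P = (0.144/3.43)·ln[(0.144+3.43·5.09)/(0.144+3.43·2.52)] = 0.04198·ln(17.60/8.804) = 0.02909 mol·L⁻¹.
C_Q = (C_{A0}−C_A)−C_P = 2.536 mol·L⁻¹; S̃_{P/Q} = 0.02909/2.536 = 0.0115.

0.0115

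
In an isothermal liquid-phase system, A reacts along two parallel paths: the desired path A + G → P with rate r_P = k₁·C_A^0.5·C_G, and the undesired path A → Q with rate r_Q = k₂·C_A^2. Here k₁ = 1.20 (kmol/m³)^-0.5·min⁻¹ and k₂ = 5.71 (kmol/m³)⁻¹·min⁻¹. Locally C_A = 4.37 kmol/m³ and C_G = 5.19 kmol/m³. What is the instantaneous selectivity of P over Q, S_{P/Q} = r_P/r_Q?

S_{P/Q} = r_P/r_Q = (k₁·C_A^0.5·C_G)/(k₂·C_A^2) = (k₁/k₂)·C_A^-1.5·C_G.
= (1.20×4.370^0.5×5.190) / (5.71×4.370^2) = 13.02/109.0 = 0.119.
The undesired path is higher order in A, so low C_A (CSTR or dilute feed) favours P.

0.119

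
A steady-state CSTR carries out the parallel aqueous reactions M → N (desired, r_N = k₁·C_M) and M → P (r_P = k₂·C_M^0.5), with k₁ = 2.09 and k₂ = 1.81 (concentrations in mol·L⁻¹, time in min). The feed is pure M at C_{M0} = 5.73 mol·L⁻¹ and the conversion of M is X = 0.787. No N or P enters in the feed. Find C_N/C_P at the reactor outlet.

Exit C_M = C_{M0}(1−X) = 5.73×0.213 = 1.220 mol·L⁻¹.
Rates in a CSTR are evaluated at the outlet concentration: r_N = 2.09×1.220 = 2.551, r_P = 1.81×1.220^0.5 = 2.000.
Overall selectivity = C_N/C_P = r_Nτ/(r_Pτ) = r_N/r_P = 1.28.

1.28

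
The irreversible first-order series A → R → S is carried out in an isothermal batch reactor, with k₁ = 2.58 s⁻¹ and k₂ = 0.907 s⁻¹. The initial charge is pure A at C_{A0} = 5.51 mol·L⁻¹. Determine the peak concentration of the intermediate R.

For a first-order series the maximum intermediate yield is C_{R,max}/C_{A0} = (k₁/k₂)^[k₂/(k₂−k₁)].
= (2.58/0.907)^(0.907/(0.907−2.58)) = (2.845)^(-0.5421) = 0.5674.
C_{R,max} = 0.5674×5.51 = 3.13 mol·L⁻¹.

3.13 mol·L⁻¹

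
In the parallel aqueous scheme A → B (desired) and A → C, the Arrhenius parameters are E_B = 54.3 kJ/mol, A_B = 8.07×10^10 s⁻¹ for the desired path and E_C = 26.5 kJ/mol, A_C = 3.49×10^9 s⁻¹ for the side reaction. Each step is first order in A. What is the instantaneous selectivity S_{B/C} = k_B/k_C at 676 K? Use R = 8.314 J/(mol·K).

Since both paths have the same order in A, the concentration cancels and S_{B/C} = k_B/k_C = (A_B/A_C)·exp[(E_C−E_B)/(RT)].
(E_C−E_B)/(RT) = (26.5−54.3)×10³/(8.314×676) = -27800/5620 = -4.946.
k_B/k_C = (8.07×10^10/3.49×10^9)·exp(-4.946) = 23.12 × 0.007109 = 0.164.
Since E_B > E_C, raising the temperature improves selectivity toward B.

0.164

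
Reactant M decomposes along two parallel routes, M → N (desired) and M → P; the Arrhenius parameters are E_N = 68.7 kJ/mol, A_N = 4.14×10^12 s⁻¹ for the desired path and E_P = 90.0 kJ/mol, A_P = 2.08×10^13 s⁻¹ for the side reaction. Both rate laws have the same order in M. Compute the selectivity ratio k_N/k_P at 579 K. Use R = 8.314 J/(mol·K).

16.6

With equal orders, S_{N/P} = k_N/k_P = (A_N/A_P)·exp[(E_P−E_N)/(RT)].
(E_P−E_N)/(RT) = (90.0−68.7)×10³/(8.314×579) = 21300/4814 = 4.425.
k_N/k_P = (4.14×10^12/2.08×10^13)·exp(4.425) = 0.1990 × 83.49 = 16.6.
Since E_N < E_P, lowering the temperature improves selectivity toward N.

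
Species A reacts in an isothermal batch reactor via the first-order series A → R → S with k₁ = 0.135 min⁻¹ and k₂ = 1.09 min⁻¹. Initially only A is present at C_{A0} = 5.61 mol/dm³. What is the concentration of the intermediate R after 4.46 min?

0.428 mol/dm³

For first-order series with pure A initially, C_R(t) = k₁C_{A0}/(k₂−k₁)·(e^(−k₁t) − e^(−k₂t)).
e^(−k₁t) = e^(−0.135×4.46) = e^(−0.6021) = 0.5477; e^(−k₂t) = e^(−4.861) = 0.007740.
C_R = 0.135×5.61/(1.09−0.135) × (0.5477−0.007740) = 0.7930×0.5399 = 0.4282 mol/dm³.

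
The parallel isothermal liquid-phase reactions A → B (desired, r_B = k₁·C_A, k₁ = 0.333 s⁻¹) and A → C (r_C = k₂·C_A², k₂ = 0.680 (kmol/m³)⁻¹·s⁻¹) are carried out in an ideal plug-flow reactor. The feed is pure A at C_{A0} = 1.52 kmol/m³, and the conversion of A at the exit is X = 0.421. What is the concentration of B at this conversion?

C_A = C_{A0}(1−X) = 0.8801 kmol/m³.
Along a PFR/batch, dC_B/dC_A = −r_B/(r_B+r_C) = −k₁/(k₁+k₂·C_A).
Integrating from C_{A0} to C_A: C_B = (0.333/0.680)·ln[(0.333+0.680·1.52)/(0.333+0.680·0.880)] = 0.4897·ln(1.367/0.9315) = 0.1877 kmol/m³.

0.188 kmol/m³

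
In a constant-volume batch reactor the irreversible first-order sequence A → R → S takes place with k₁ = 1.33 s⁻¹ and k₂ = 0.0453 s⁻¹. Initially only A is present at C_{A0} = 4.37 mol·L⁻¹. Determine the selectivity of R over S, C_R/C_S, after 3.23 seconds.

Solving the coupled first-order balances gives C_R(t) = [k₁/(k₂−k₁)]·C_{A0}·(e^(−k₁t) − e^(−k₂t)).
e^(−k₁t) = e^(−1.33×3.23) = e^(−4.296) = 0.01362; e^(−k₂t) = e^(−0.1463) = 0.8639.
C_R = 1.33×4.37/(0.0453−1.33) × (0.01362−0.8639) = (-4.524)×(-0.8503) = 3.847 mol·L⁻¹.
C_A = C_{A0}e^(−k₁t) = 0.05954 mol·L⁻¹, so C_S = C_{A0}−C_A−C_R = 0.4638 mol·L⁻¹; C_R/C_S = 8.29.

8.29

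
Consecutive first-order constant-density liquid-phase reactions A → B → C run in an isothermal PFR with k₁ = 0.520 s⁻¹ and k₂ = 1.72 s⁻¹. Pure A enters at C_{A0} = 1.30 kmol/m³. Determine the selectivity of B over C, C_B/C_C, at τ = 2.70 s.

0.157

For first-order series with pure A initially, C_B(τ) = k₁C_{A0}/(k₂−k₁)·(e^(−k₁τ) − e^(−k₂τ)).
e^(−k₁τ) = e^(−0.520×2.70) = e^(−1.404) = 0.2456; e^(−k₂τ) = e^(−4.644) = 0.009619.
C_B = 0.520×1.30/(1.72−0.520) × (0.2456−0.009619) = 0.5633×0.2360 = 0.1329 kmol/m³.
C_A = C_{A0}e^(−k₁τ) = 0.3193 kmol/m³, so C_C = C_{A0}−C_A−C_B = 0.8478 kmol/m³; C_B/C_C = 0.157.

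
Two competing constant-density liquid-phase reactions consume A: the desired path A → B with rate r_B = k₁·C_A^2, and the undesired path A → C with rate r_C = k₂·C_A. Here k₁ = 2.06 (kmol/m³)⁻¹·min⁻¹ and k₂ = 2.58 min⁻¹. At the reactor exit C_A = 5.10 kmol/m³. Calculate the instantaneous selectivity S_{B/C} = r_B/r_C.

S_{B/C} = r_B/r_C = (k₁·C_A^2)/(k₂·C_A) = (k₁/k₂)·C_A.
= (2.06×5.100^2) / (2.58×5.100) = 53.58/13.16 = 4.07.
Since the desired path is higher order in A, keeping C_A high (PFR or concentrated feed) favours B.

4.07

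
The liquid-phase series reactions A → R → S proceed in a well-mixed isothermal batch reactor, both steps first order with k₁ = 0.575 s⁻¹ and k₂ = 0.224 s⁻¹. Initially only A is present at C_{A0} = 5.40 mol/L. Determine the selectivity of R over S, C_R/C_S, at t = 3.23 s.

The intermediate concentration in a first-order A→B→C sequence is C_R = k₁C_{A0}(e^(−k₁t) − e^(−k₂t))/(k₂−k₁).
e^(−k₁t) = e^(−0.575×3.23) = e^(−1.857) = 0.1561; e^(−k₂t) = e^(−0.7235) = 0.4850.
C_R = 0.575×5.40/(0.224−0.575) × (0.1561−0.4850) = (-8.846)×(-0.3289) = 2.910 mol/L.
C_A = C_{A0}e^(−k₁t) = 0.8429 mol/L, so C_S = C_{A0}−C_A−C_R = 1.647 mol/L; C_R/C_S = 1.77.

1.77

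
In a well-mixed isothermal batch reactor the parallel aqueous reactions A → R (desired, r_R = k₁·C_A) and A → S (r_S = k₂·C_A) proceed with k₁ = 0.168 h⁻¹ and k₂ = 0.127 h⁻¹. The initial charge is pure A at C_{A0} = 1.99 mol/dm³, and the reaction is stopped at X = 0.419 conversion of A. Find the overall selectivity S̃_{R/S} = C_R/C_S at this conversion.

C_A = C_{A0}(1−X) = 1.156 mol/dm³.
Both paths are first order in A, so the instantaneous fraction to R is constant: dC_R/d(−C_A) = k₁/(k₁+k₂) = 0.5695.
C_R = 0.5695·(C_{A0}−C_A) = 0.5695×0.8338 = 0.475 mol/dm³.
C_S = (C_{A0}−C_A)−C_R = 0.3590 mol/dm³; S̃_{R/S} = 0.4748/0.3590 = 1.32.

1.32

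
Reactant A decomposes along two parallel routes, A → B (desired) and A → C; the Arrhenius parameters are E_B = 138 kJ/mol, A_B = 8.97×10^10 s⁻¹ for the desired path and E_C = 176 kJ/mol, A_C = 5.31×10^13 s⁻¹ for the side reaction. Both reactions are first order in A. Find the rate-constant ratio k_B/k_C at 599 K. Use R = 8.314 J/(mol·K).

3.48

Since both paths have the same order in A, the concentration cancels and S_{B/C} = k_B/k_C = (A_B/A_C)·exp[(E_C−E_B)/(RT)].
(E_C−E_B)/(RT) = (176−138)×10³/(8.314×599) = 38000/4980 = 7.630.
k_B/k_C = (8.97×10^10/5.31×10^13)·exp(7.630) = 0.001689 × 2060 = 3.48.
Since E_B < E_C, lowering the temperature improves selectivity toward B.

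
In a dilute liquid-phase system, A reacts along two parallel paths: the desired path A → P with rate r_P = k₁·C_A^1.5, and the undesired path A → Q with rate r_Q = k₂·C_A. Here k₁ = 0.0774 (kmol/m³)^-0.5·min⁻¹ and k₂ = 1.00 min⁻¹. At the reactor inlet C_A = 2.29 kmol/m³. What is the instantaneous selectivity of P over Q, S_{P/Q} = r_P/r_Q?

0.117

S_{P/Q} = r_P/r_Q = (k₁·C_A^1.5)/(k₂·C_A) = (k₁/k₂)·C_A^0.5.
= (0.0774×2.290^1.5) / (1.00×2.290) = 0.2682/2.290 = 0.117.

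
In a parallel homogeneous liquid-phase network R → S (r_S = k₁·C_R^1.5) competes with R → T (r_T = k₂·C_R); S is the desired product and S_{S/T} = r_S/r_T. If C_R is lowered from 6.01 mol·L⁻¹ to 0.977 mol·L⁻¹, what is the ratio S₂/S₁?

0.403

S_{S/T} = (k₁/k₂)·C_R^0.5, so S₂/S₁ = (C_{R,2}/C_{R,1})^0.5.
= (0.977/6.01)^0.5 = (0.1626)^0.5 = 0.403.
Selectivity toward S falls as C_R falls — high-concentration operation is favoured.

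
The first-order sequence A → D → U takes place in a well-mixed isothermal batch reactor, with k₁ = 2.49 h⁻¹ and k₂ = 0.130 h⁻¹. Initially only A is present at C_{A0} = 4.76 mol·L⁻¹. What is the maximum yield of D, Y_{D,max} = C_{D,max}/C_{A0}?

Evaluating C_D at t_opt = ln(k₂/k₁)/(k₂−k₁) gives C_{D,max}/C_{A0} = (k₁/k₂)^[k₂/(k₂−k₁)].
= (2.49/0.130)^(0.130/(0.130−2.49)) = (19.15)^(-0.05508) = 0.8499.

0.850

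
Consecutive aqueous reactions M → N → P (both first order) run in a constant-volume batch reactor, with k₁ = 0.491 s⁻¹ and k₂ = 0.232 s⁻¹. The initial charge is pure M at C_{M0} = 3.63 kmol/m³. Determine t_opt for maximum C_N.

2.89 s

Setting dC_N/dt = 0 gives t_opt = ln(k₂/k₁)/(k₂−k₁).
= ln(0.232/0.491)/(0.232−0.491) = ln(0.4725)/-0.2590 = -0.7497/-0.2590 = 2.89 s.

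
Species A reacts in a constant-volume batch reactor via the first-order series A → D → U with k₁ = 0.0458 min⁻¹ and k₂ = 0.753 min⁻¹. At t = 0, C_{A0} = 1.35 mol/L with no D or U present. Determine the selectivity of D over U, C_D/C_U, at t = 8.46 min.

0.158

The intermediate concentration in a first-order A→B→C sequence is C_D = k₁C_{A0}(e^(−k₁t) − e^(−k₂t))/(k₂−k₁).
e^(−k₁t) = e^(−0.0458×8.46) = e^(−0.3875) = 0.6788; e^(−k₂t) = e^(−6.370) = 0.001712.
C_D = 0.0458×1.35/(0.753−0.0458) × (0.6788−0.001712) = 0.08743×0.6771 = 0.05920 mol/L.
C_A = C_{A0}e^(−k₁t) = 0.9163 mol/L, so C_U = C_{A0}−C_A−C_D = 0.3745 mol/L; C_D/C_U = 0.158.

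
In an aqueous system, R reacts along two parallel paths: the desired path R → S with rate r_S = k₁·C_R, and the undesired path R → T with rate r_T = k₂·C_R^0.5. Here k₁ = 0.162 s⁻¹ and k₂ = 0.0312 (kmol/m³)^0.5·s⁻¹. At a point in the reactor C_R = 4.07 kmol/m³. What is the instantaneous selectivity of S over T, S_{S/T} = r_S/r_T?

S_{S/T} = r_S/r_T = (k₁·C_R)/(k₂·C_R^0.5) = (k₁/k₂)·C_R^0.5.
= (0.162×4.070) / (0.0312×4.070^0.5) = 0.6593/0.06294 = 10.5.
Since the desired path is higher order in R, keeping C_R high (PFR or concentrated feed) favours S.

10.5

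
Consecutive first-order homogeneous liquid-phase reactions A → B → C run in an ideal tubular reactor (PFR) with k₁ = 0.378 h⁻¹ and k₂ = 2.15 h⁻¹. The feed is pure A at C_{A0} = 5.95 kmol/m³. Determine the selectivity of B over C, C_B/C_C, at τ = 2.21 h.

0.191

Solving the coupled first-order balances gives C_B(τ) = [k₁/(k₂−k₁)]·C_{A0}·(e^(−k₁τ) − e^(−k₂τ)).
e^(−k₁τ) = e^(−0.378×2.21) = e^(−0.8354) = 0.4337; e^(−k₂τ) = e^(−4.752) = 0.008639.
C_B = 0.378×5.95/(2.15−0.378) × (0.4337−0.008639) = 1.269×0.4251 = 0.5395 kmol/m³.
C_A = C_{A0}e^(−k₁τ) = 2.581 kmol/m³, so C_C = C_{A0}−C_A−C_B = 2.830 kmol/m³; C_B/C_C = 0.191.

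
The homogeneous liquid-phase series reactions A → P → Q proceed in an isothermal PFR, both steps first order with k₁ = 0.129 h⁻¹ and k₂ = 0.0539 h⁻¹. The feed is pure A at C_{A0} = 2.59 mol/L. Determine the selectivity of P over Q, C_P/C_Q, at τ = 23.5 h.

Solving the coupled first-order balances gives C_P(τ) = [k₁/(k₂−k₁)]·C_{A0}·(e^(−k₁τ) − e^(−k₂τ)).
e^(−k₁τ) = e^(−0.129×23.5) = e^(−3.032) = 0.04824; e^(−k₂τ) = e^(−1.267) = 0.2818.
C_P = 0.129×2.59/(0.0539−0.129) × (0.04824−0.2818) = (-4.449)×(-0.2335) = 1.039 mol/L.
C_A = C_{A0}e^(−k₁τ) = 0.1249 mol/L, so C_Q = C_{A0}−C_A−C_P = 1.426 mol/L; C_P/C_Q = 0.729.

0.729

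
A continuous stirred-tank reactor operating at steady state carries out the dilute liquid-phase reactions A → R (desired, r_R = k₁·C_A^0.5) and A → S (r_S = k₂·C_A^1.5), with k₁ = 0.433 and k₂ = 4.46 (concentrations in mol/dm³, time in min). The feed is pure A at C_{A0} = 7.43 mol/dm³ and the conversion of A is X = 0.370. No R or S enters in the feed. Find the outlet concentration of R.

Exit C_A = C_{A0}(1−X) = 7.43×0.630 = 4.681 mol/dm³.
A CSTR operates uniformly at the exit composition, giving r_R = 0.9368 and r_S = 45.17 (each k·C_A^n at C_A = 4.681).
Fraction of consumed A going to R: r_R/(r_R+r_S) = 0.02032.
C_R = 0.02032·C_{A0}·X = 0.02032×7.43×0.370 = 0.0559 mol/dm³.

0.0559 mol/dm³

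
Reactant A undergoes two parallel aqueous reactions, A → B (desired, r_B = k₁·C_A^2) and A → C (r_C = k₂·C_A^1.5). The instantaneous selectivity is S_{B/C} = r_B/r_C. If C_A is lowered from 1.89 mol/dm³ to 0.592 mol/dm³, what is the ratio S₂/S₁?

0.560

S_{B/C} = (k₁/k₂)·C_A^0.5, so S₂/S₁ = (C_{A,2}/C_{A,1})^0.5.
= (0.592/1.89)^0.5 = (0.3132)^0.5 = 0.560.
Selectivity toward B falls as C_A falls — high-concentration operation is favoured.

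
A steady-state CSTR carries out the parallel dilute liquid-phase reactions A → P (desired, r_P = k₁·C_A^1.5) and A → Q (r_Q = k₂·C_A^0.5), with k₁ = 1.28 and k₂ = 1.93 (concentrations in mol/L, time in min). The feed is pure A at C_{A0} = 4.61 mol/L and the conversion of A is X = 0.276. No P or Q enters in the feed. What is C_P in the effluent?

0.876 mol/L

Exit C_A = C_{A0}(1−X) = 4.61×0.724 = 3.338 mol/L.
Rates in a CSTR are evaluated at the outlet concentration: r_P = 1.28×3.338^1.5 = 7.805, r_Q = 1.93×3.338^0.5 = 3.526.
Fraction of consumed A going to P: r_P/(r_P+r_Q) = 0.6888.
C_P = 0.6888·C_{A0}·X = 0.6888×4.61×0.276 = 0.876 mol/L.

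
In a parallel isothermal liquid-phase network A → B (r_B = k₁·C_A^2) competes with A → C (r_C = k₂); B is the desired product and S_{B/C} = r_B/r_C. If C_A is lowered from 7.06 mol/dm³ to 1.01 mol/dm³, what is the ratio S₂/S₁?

S_{B/C} = (k₁/k₂)·C_A^2, so S₂/S₁ = (C_{A,2}/C_{A,1})^2.
= (1.01/7.06)^2 = (0.1431)^2 = 0.0205.
Selectivity toward B falls as C_A falls — high-concentration operation is favoured.

0.0205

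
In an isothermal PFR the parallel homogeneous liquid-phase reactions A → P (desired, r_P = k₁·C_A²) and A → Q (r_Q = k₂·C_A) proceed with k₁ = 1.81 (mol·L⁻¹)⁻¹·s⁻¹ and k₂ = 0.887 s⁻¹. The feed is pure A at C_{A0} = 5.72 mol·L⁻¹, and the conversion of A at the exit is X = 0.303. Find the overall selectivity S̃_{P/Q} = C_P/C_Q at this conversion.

9.81

C_A = C_{A0}(1−X) = 3.987 mol·L⁻¹.
Along a PFR/batch, dC_Q/dC_A = −r_Q/(r_P+r_Q) = −k₂/(k₂+k₁·C_A).
Integrating from C_{A0} to C_A: C_Q = (0.887/1.81)·ln[(0.887+1.81·5.72)/(0.887+1.81·3.99)] = 0.4901·ln(11.24/8.103) = 0.1604 mol·L⁻¹.
Then C_P = (C_{A0}−C_A) − C_Q = 1.733 − 0.1604 = 1.573 mol·L⁻¹.
S̃_{P/Q} = C_P/C_Q = 1.573/0.1604 = 9.81.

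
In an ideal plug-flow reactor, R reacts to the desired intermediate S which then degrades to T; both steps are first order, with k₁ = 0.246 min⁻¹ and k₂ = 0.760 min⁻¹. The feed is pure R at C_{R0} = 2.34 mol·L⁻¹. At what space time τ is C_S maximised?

2.19 min

For first-order series the maximum of C_S occurs at τ_opt = ln(k₂/k₁)/(k₂−k₁).
= ln(0.760/0.246)/(0.760−0.246) = ln(3.089)/0.5140 = 1.128/0.5140 = 2.19 min.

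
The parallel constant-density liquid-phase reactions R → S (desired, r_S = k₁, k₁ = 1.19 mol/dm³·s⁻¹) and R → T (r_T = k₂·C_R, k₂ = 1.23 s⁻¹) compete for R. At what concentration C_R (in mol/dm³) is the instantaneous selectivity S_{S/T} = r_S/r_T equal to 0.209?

4.63 mol/dm³

S_{S/T} = (k₁/k₂)·C_R⁻¹ ⇒ C_R = (S·k₂/k₁)^(-1).
= (0.209×1.23/1.19)^(-1) = (0.2160)^(-1) = 4.63 mol/dm³.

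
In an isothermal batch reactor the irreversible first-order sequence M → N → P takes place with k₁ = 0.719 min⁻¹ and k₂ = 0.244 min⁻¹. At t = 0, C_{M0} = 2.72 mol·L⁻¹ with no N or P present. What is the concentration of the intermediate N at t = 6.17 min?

0.865 mol·L⁻¹

For first-order series with pure M initially, C_N(t) = k₁C_{M0}/(k₂−k₁)·(e^(−k₁t) − e^(−k₂t)).
e^(−k₁t) = e^(−0.719×6.17) = e^(−4.436) = 0.01184; e^(−k₂t) = e^(−1.505) = 0.2219.
C_N = 0.719×2.72/(0.244−0.719) × (0.01184−0.2219) = (-4.117)×(-0.2101) = 0.8649 mol·L⁻¹.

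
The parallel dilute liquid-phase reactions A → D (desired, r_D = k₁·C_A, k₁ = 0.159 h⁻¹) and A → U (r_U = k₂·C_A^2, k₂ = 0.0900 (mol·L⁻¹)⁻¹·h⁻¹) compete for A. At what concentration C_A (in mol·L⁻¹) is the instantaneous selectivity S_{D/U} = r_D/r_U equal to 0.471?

3.75 mol·L⁻¹

S_{D/U} = (k₁/k₂)·C_A⁻¹ ⇒ C_A = (S·k₂/k₁)^(-1).
= (0.471×0.0900/0.159)^(-1) = (0.2666)^(-1) = 3.75 mol·L⁻¹.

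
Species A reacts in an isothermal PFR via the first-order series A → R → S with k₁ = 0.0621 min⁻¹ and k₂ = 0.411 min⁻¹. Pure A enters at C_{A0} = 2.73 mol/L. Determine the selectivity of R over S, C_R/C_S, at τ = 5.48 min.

0.598

For first-order series with pure A initially, C_R(τ) = k₁C_{A0}/(k₂−k₁)·(e^(−k₁τ) − e^(−k₂τ)).
e^(−k₁τ) = e^(−0.0621×5.48) = e^(−0.3403) = 0.7116; e^(−k₂τ) = e^(−2.252) = 0.1052.
C_R = 0.0621×2.73/(0.411−0.0621) × (0.7116−0.1052) = 0.4859×0.6064 = 0.2947 mol/L.
C_A = C_{A0}e^(−k₁τ) = 1.943 mol/L, so C_S = C_{A0}−C_A−C_R = 0.4928 mol/L; C_R/C_S = 0.598.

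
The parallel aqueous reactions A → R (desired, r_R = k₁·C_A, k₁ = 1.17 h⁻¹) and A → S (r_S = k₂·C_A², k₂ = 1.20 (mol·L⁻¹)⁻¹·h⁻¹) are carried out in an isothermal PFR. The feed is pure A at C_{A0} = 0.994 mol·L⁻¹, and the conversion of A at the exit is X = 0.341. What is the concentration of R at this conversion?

C_A = C_{A0}(1−X) = 0.6550 mol·L⁻¹.
Along a PFR/batch, dC_R/dC_A = −r_R/(r_R+r_S) = −k₁/(k₁+k₂·C_A).
Integrating from C_{A0} to C_A: C_R = (1.17/1.20)·ln[(1.17+1.20·0.994)/(1.17+1.20·0.655)] = 0.9750·ln(2.363/1.956) = 0.1842 mol·L⁻¹.

0.184 mol·L⁻¹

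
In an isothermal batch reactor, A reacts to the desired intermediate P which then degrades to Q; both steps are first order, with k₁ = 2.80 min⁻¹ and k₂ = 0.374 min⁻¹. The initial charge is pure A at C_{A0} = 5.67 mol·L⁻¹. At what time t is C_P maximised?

0.830 min

For first-order series the maximum of C_P occurs at t_opt = ln(k₂/k₁)/(k₂−k₁).
= ln(0.374/2.80)/(0.374−2.80) = ln(0.1336)/-2.426 = -2.013/-2.426 = 0.830 min.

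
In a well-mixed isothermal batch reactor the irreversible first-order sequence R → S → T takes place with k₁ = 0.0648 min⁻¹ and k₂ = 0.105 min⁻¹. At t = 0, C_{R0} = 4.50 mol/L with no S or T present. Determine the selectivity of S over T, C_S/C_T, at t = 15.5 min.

0.761

For first-order series with pure R initially, C_S(t) = k₁C_{R0}/(k₂−k₁)·(e^(−k₁t) − e^(−k₂t)).
e^(−k₁t) = e^(−0.0648×15.5) = e^(−1.004) = 0.3663; e^(−k₂t) = e^(−1.627) = 0.1964.
C_S = 0.0648×4.50/(0.105−0.0648) × (0.3663−0.1964) = 7.254×0.1698 = 1.232 mol/L.
C_R = C_{R0}e^(−k₁t) = 1.648 mol/L, so C_T = C_{R0}−C_R−C_S = 1.620 mol/L; C_S/C_T = 0.761.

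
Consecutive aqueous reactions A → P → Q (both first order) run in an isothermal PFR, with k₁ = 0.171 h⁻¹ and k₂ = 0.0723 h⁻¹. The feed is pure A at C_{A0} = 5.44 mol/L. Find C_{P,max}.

2.90 mol/L

For a first-order series the maximum intermediate yield is C_{P,max}/C_{A0} = (k₁/k₂)^[k₂/(k₂−k₁)].
= (0.171/0.0723)^(0.0723/(0.0723−0.171)) = (2.365)^(-0.7325) = 0.5323.
C_{P,max} = 0.5323×5.44 = 2.90 mol/L.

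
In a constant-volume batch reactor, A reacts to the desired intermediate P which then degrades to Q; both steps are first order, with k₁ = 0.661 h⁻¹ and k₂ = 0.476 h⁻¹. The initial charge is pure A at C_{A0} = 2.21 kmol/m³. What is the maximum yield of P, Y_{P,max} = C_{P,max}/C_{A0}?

At the optimum, C_{P,max}/C_{A0} = (k₁/k₂)^[k₂/(k₂−k₁)].
= (0.661/0.476)^(0.476/(0.476−0.661)) = (1.389)^(-2.573) = 0.4296.

0.430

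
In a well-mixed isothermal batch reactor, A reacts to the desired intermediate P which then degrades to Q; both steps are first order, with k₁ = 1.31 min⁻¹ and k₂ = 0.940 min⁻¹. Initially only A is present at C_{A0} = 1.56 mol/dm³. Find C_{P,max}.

At the optimum, C_{P,max}/C_{A0} = (k₁/k₂)^[k₂/(k₂−k₁)].
= (1.31/0.940)^(0.940/(0.940−1.31)) = (1.394)^(-2.541) = 0.4303.
C_{P,max} = 0.4303×1.56 = 0.671 mol/dm³.

0.671 mol/dm³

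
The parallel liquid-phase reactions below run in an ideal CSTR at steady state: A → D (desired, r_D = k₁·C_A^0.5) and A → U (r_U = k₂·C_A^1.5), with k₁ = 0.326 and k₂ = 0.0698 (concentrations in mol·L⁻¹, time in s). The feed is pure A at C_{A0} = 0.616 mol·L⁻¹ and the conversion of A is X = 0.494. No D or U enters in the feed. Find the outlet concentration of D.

Exit C_A = C_{A0}(1−X) = 0.616×0.506 = 0.3117 mol·L⁻¹.
In a CSTR the entire volume is at exit conditions, so r_D = 0.326×0.3117^0.5 = 0.1820 and r_U = 0.0698×0.3117^1.5 = 0.01215.
Fraction of consumed A going to D: r_D/(r_D+r_U) = 0.9374.
C_D = 0.9374·C_{A0}·X = 0.9374×0.616×0.494 = 0.285 mol·L⁻¹.

0.285 mol·L⁻¹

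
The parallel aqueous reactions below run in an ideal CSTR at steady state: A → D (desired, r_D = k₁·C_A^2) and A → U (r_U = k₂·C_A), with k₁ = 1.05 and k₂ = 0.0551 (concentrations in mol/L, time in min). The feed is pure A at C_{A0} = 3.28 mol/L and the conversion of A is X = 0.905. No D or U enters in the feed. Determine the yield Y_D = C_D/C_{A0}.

0.775

Exit C_A = C_{A0}(1−X) = 3.28×0.0950 = 0.3116 mol/L.
In a CSTR the entire volume is at exit conditions, so r_D = 1.05×0.3116^2 = 0.1019 and r_U = 0.0551×0.3116 = 0.01717.
Fraction of consumed A going to D: r_D/(r_D+r_U) = 0.8559.
C_D = 0.8559·C_{A0}·X = 0.8559×3.28×0.905 = 2.54 mol/L; Y_D = C_D/C_{A0} = 0.775.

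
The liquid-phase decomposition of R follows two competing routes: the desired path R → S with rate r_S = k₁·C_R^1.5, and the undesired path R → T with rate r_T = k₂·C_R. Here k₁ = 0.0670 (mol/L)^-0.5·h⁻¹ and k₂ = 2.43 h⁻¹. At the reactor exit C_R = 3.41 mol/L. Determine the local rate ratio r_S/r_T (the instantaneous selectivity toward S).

S_{S/T} = r_S/r_T = (k₁·C_R^1.5)/(k₂·C_R) = (k₁/k₂)·C_R^0.5.
= (0.0670×3.410^1.5) / (2.43×3.410) = 0.4219/8.286 = 0.0509.
Since the desired path is higher order in R, keeping C_R high (PFR or concentrated feed) favours S.

0.0509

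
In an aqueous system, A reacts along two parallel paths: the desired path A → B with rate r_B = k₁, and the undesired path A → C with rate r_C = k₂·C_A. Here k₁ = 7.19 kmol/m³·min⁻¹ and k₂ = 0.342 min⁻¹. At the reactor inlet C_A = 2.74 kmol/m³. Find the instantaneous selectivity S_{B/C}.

7.67

S_{B/C} = r_B/r_C = (k₁)/(k₂·C_A) = (k₁/k₂)·C_A⁻¹.
= (7.19) / (0.342×2.740) = 7.190/0.9371 = 7.67.
The undesired path is higher order in A, so low C_A (CSTR or dilute feed) favours B.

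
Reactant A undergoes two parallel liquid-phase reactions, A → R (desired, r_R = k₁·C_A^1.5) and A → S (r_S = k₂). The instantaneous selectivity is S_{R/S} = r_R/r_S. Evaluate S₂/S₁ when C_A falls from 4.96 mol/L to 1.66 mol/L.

S_{R/S} = (k₁/k₂)·C_A^1.5, so S₂/S₁ = (C_{A,2}/C_{A,1})^1.5.
= (1.66/4.96)^1.5 = (0.3347)^1.5 = 0.194.

0.194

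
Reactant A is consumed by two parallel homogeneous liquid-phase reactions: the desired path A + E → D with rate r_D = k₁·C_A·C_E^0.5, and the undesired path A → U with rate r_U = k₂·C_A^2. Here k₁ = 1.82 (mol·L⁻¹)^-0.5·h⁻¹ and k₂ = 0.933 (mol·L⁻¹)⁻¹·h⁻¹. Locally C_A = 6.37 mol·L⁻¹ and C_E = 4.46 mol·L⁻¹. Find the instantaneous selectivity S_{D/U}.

S_{D/U} = r_D/r_U = (k₁·C_A·C_E^0.5)/(k₂·C_A^2) = (k₁/k₂)·C_A⁻¹·C_E^0.5.
= (1.82×6.370×4.460^0.5) / (0.933×6.370^2) = 24.48/37.86 = 0.647.

0.647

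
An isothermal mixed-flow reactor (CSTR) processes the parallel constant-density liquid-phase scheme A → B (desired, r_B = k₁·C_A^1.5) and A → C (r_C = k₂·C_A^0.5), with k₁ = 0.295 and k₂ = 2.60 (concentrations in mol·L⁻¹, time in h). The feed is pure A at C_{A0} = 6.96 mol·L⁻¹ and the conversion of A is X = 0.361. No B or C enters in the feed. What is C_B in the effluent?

Exit C_A = C_{A0}(1−X) = 6.96×0.639 = 4.447 mol·L⁻¹.
A CSTR operates uniformly at the exit composition, giving r_B = 2.767 and r_C = 5.483 (each k·C_A^n at C_A = 4.447).
Fraction of consumed A going to B: r_B/(r_B+r_C) = 0.3354.
C_B = 0.3354·C_{A0}·X = 0.3354×6.96×0.361 = 0.843 mol·L⁻¹.

0.843 mol·L⁻¹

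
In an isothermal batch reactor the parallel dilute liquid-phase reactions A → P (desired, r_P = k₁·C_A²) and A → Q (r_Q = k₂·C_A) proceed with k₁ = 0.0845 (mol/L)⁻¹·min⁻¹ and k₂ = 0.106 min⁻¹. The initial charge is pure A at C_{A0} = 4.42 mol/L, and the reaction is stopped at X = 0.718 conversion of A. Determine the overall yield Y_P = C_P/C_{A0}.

C_A = C_{A0}(1−X) = 1.246 mol/L.
Along a PFR/batch, dC_Q/dC_A = −r_Q/(r_P+r_Q) = −k₂/(k₂+k₁·C_A).
Integrating from C_{A0} to C_A: C_Q = (0.106/0.0845)·ln[(0.106+0.0845·4.42)/(0.106+0.0845·1.25)] = 1.254·ln(0.4795/0.2113) = 1.028 mol/L.
Then C_P = (C_{A0}−C_A) − C_Q = 3.174 − 1.028 = 2.146 mol/L.
Y_P = C_P/C_{A0} = 2.146/4.42 = 0.485.

0.485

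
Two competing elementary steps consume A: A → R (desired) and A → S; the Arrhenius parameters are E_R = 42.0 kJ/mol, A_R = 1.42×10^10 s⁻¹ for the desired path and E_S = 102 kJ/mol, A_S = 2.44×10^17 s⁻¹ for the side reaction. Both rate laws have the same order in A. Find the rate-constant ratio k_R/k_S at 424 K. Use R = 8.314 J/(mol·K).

k_R/k_S = (A_R/A_S)·exp[−(E_R−E_S)/(RT)] = (A_R/A_S)·exp[(E_S−E_R)/(RT)].
(E_S−E_R)/(RT) = (102−42.0)×10³/(8.314×424) = 60000/3525 = 17.02.
k_R/k_S = (1.42×10^10/2.44×10^17)·exp(17.02) = 5.820×10^-8 × 2.466×10^7 = 1.44.
Since E_R < E_S, lowering the temperature improves selectivity toward R.

1.44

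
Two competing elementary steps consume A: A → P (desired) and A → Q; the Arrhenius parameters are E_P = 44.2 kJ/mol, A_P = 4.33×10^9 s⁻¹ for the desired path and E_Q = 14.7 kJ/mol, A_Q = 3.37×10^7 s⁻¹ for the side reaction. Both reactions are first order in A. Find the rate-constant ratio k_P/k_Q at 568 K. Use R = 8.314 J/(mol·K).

k_P/k_Q = (A_P/A_Q)·exp[−(E_P−E_Q)/(RT)] = (A_P/A_Q)·exp[(E_Q−E_P)/(RT)].
(E_Q−E_P)/(RT) = (14.7−44.2)×10³/(8.314×568) = -29500/4722 = -6.247.
k_P/k_Q = (4.33×10^9/3.37×10^7)·exp(-6.247) = 128.5 × 0.001936 = 0.249.
Since E_P > E_Q, raising the temperature improves selectivity toward P.

0.249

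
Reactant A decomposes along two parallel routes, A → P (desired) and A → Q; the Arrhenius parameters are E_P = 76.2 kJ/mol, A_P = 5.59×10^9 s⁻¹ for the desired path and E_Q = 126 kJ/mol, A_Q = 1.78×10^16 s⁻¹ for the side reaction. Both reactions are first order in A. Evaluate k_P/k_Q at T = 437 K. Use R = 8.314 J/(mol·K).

0.282

Since both paths have the same order in A, the concentration cancels and S_{P/Q} = k_P/k_Q = (A_P/A_Q)·exp[(E_Q−E_P)/(RT)].
(E_Q−E_P)/(RT) = (126−76.2)×10³/(8.314×437) = 49800/3633 = 13.71.
k_P/k_Q = (5.59×10^9/1.78×10^16)·exp(13.71) = 3.140×10^-7 × 8.970×10^5 = 0.282.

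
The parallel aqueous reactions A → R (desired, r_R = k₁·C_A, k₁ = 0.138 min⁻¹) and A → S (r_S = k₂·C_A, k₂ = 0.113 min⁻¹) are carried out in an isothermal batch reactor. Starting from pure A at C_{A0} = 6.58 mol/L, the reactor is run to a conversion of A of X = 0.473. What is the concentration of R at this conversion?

C_A = C_{A0}(1−X) = 3.468 mol/L.
Both paths are first order in A, so the instantaneous fraction to R is constant: dC_R/d(−C_A) = k₁/(k₁+k₂) = 0.5498.
C_R = 0.5498·(C_{A0}−C_A) = 0.5498×3.112 = 1.71 mol/L.

1.71 mol/L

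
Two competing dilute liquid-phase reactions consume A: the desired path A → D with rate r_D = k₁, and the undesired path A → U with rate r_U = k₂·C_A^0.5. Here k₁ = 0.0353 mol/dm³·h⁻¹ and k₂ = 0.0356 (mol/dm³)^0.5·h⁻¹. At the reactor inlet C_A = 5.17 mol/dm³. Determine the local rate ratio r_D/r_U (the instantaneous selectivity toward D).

S_{D/U} = r_D/r_U = (k₁)/(k₂·C_A^0.5) = (k₁/k₂)·C_A^-0.5.
= (0.0353) / (0.0356×5.170^0.5) = 0.03530/0.08095 = 0.436.

0.436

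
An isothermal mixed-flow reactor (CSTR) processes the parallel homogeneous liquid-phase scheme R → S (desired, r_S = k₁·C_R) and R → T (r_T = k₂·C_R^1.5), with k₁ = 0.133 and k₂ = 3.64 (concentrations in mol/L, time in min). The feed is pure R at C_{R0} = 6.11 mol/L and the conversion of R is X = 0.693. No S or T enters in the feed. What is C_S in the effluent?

Exit C_R = C_{R0}(1−X) = 6.11×0.307 = 1.876 mol/L.
Rates in a CSTR are evaluated at the outlet concentration: r_S = 0.133×1.876 = 0.2495, r_T = 3.64×1.876^1.5 = 9.351.
Fraction of consumed R going to S: r_S/(r_S+r_T) = 0.02599.
C_S = 0.02599·C_{R0}·X = 0.02599×6.11×0.693 = 0.110 mol/L.

0.110 mol/L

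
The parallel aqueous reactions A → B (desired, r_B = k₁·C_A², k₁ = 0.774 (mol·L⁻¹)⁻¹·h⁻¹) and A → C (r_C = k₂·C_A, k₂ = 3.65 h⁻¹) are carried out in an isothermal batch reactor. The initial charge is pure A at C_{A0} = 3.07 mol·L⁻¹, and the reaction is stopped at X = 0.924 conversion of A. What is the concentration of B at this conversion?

C_A = C_{A0}(1−X) = 0.2333 mol·L⁻¹.
Along a PFR/batch, dC_C/dC_A = −r_C/(r_B+r_C) = −k₂/(k₂+k₁·C_A).
Integrating from C_{A0} to C_A: C_C = (3.65/0.774)·ln[(3.65+0.774·3.07)/(3.65+0.774·0.233)] = 4.716·ln(6.026/3.831) = 2.137 mol·L⁻¹.
Then C_B = (C_{A0}−C_A) − C_C = 2.837 − 2.137 = 0.7000 mol·L⁻¹.

0.700 mol·L⁻¹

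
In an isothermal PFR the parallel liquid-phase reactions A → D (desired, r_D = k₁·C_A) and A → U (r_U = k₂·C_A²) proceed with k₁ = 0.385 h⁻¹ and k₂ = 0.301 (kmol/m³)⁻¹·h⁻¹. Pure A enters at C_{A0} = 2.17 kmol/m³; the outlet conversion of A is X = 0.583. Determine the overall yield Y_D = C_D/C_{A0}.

0.269

C_A = C_{A0}(1−X) = 0.9049 kmol/m³.
Along a PFR/batch, dC_D/dC_A = −r_D/(r_D+r_U) = −k₁/(k₁+k₂·C_A).
Integrating from C_{A0} to C_A: C_D = (0.385/0.301)·ln[(0.385+0.301·2.17)/(0.385+0.301·0.905)] = 1.279·ln(1.038/0.6574) = 0.5845 kmol/m³.
Y_D = C_D/C_{A0} = 0.5845/2.17 = 0.269.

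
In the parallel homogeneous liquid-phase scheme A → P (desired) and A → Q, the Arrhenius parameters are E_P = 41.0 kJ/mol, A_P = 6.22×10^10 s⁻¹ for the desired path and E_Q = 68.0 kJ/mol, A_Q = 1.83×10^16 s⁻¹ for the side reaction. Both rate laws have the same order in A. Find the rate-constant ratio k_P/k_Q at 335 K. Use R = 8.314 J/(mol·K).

Since both paths have the same order in A, the concentration cancels and S_{P/Q} = k_P/k_Q = (A_P/A_Q)·exp[(E_Q−E_P)/(RT)].
(E_Q−E_P)/(RT) = (68.0−41.0)×10³/(8.314×335) = 27000/2785 = 9.694.
k_P/k_Q = (6.22×10^10/1.83×10^16)·exp(9.694) = 3.399×10^-6 × 16222 = 0.0551.
Since E_P < E_Q, lowering the temperature improves selectivity toward P.

0.0551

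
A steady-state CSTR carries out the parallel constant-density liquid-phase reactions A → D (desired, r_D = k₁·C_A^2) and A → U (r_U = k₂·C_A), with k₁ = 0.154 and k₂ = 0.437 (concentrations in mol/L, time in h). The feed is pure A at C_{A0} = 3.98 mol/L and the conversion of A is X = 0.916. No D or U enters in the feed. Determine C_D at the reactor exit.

0.384 mol/L

Exit C_A = C_{A0}(1−X) = 3.98×0.0840 = 0.3343 mol/L.
In a CSTR the entire volume is at exit conditions, so r_D = 0.154×0.3343^2 = 0.01721 and r_U = 0.437×0.3343 = 0.1461.
Fraction of consumed A going to D: r_D/(r_D+r_U) = 0.1054.
C_D = 0.1054·C_{A0}·X = 0.1054×3.98×0.916 = 0.384 mol/L.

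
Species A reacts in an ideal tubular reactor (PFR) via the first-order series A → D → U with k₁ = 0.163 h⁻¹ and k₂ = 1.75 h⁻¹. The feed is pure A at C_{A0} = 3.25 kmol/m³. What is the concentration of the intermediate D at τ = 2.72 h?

Solving the coupled first-order balances gives C_D(τ) = [k₁/(k₂−k₁)]·C_{A0}·(e^(−k₁τ) − e^(−k₂τ)).
e^(−k₁τ) = e^(−0.163×2.72) = e^(−0.4434) = 0.6419; e^(−k₂τ) = e^(−4.760) = 0.008566.
C_D = 0.163×3.25/(1.75−0.163) × (0.6419−0.008566) = 0.3338×0.6333 = 0.2114 kmol/m³.

0.211 kmol/m³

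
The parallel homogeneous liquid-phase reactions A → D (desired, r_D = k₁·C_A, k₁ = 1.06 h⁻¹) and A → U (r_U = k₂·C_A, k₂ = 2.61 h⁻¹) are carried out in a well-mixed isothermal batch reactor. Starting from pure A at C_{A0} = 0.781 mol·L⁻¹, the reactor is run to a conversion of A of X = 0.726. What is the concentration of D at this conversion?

0.164 mol·L⁻¹

C_A = C_{A0}(1−X) = 0.2140 mol·L⁻¹.
Both paths are first order in A, so the instantaneous fraction to D is constant: dC_D/d(−C_A) = k₁/(k₁+k₂) = 0.2888.
C_D = 0.2888·(C_{A0}−C_A) = 0.2888×0.5670 = 0.164 mol·L⁻¹.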